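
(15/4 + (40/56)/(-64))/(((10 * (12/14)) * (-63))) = -0.01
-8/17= -0.47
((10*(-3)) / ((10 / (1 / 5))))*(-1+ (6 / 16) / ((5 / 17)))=-33 / 200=-0.16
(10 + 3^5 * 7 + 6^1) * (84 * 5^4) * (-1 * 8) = -721140000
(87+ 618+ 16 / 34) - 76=10701 / 17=629.47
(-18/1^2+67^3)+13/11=3308208/11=300746.18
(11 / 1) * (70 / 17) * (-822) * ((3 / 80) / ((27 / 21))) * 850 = -1846075 / 2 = -923037.50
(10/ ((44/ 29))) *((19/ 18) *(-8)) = -5510/ 99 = -55.66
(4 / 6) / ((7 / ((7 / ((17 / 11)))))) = 22 / 51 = 0.43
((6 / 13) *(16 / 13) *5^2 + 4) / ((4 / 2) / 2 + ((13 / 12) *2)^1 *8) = 9228 / 9295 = 0.99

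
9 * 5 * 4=180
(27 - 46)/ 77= -19/ 77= -0.25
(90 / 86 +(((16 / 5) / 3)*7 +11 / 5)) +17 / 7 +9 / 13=162398 / 11739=13.83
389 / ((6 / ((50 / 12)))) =9725 / 36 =270.14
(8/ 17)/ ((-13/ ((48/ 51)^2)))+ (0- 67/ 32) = -4344759/ 2043808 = -2.13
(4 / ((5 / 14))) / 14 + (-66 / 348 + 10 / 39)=9803 / 11310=0.87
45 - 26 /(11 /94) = -177.18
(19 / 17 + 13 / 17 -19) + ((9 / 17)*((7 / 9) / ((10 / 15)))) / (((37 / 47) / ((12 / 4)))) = -18573 / 1258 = -14.76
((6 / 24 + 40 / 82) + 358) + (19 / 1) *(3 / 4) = 30585 / 82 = 372.99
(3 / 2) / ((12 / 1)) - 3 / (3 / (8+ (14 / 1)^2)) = -1631 / 8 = -203.88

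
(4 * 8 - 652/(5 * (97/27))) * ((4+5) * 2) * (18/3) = -225072/485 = -464.07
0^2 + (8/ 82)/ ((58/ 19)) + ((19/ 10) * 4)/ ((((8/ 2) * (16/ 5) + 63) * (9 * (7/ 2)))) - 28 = -793915394/ 28389753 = -27.96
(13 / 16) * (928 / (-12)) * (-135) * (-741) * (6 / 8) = -37713195 / 8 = -4714149.38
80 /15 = 16 /3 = 5.33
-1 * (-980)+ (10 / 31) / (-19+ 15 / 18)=3311360 / 3379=979.98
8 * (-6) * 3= -144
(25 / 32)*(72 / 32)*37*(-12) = -24975 / 32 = -780.47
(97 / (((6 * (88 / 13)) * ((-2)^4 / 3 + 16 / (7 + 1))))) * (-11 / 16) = -1261 / 5632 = -0.22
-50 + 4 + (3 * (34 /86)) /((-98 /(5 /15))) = -193861 /4214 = -46.00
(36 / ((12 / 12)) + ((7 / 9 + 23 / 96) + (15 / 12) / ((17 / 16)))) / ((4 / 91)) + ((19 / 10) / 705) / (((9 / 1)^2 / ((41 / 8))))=539855770019 / 621302400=868.91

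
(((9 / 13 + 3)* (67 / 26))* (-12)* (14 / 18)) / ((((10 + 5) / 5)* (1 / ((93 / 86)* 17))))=-3954608 / 7267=-544.19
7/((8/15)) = 105/8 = 13.12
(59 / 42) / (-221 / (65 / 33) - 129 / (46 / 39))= -6785 / 1070181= -0.01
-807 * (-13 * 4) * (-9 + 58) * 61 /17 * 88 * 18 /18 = 11037874848 /17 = 649286755.76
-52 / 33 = -1.58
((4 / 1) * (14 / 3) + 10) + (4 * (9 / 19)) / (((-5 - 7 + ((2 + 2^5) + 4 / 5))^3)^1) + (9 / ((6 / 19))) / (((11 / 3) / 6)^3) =53266765953 / 346914502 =153.54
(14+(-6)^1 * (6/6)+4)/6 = 2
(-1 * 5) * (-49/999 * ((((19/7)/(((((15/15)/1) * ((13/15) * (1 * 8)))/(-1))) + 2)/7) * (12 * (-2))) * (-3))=5855/1443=4.06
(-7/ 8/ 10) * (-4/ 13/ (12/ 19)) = 133/ 3120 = 0.04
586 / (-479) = -586 / 479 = -1.22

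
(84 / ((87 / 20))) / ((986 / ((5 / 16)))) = 175 / 28594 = 0.01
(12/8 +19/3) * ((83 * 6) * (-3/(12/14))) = -27307/2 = -13653.50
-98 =-98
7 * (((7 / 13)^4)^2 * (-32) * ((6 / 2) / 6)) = -645657712 / 815730721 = -0.79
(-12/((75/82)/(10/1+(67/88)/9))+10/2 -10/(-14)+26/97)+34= -155158793/1680525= -92.33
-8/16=-1/2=-0.50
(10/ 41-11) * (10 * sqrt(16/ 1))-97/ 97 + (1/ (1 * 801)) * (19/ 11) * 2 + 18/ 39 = -2023047023/ 4696263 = -430.78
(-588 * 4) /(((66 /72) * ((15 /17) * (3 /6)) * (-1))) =319872 /55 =5815.85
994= 994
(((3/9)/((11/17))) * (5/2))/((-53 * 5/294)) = -833/583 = -1.43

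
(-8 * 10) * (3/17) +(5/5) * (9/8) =-1767/136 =-12.99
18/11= 1.64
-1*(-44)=44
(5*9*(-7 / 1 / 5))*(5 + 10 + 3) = -1134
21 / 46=0.46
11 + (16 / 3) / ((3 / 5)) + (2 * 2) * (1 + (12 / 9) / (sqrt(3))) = 16 * sqrt(3) / 9 + 215 / 9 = 26.97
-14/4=-7/2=-3.50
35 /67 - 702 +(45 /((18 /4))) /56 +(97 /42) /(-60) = -118413829 /168840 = -701.34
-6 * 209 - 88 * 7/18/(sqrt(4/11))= -1254 - 154 * sqrt(11)/9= -1310.75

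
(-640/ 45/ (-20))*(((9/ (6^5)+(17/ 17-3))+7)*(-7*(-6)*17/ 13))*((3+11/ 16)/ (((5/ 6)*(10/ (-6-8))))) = -1210.05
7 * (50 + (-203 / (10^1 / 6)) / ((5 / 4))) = -8302 / 25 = -332.08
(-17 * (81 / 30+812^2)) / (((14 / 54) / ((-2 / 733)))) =3026401353 / 25655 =117965.36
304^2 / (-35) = -92416 / 35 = -2640.46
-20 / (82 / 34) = -340 / 41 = -8.29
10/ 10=1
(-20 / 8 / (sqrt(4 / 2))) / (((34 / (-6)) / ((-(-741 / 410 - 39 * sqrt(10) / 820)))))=0.61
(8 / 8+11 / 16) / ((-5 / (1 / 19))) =-27 / 1520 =-0.02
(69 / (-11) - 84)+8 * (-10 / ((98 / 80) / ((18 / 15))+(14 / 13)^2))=-126.96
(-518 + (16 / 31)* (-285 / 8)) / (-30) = 8314 / 465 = 17.88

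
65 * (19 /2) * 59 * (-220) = -8015150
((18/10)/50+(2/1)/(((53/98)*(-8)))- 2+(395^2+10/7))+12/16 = 28942591553/185500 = 156024.75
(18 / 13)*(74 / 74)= 18 / 13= 1.38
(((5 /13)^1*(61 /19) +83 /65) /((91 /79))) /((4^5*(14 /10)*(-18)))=-40843 /483345408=-0.00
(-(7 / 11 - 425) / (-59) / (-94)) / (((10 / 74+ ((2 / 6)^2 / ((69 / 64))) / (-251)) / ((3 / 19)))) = 40382123454 / 450308254759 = 0.09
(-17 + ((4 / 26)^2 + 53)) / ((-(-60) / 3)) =1522 / 845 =1.80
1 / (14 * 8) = 1 / 112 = 0.01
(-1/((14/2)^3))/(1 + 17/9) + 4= 35663/8918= 4.00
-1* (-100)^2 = -10000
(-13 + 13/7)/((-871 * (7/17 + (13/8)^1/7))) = 816/41071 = 0.02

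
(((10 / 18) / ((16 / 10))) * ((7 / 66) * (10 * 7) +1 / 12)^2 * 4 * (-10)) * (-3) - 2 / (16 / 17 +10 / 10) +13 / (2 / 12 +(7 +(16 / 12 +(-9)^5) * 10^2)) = 1449102013815539 / 617307177168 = 2347.46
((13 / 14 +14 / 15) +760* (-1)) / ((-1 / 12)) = 318418 / 35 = 9097.66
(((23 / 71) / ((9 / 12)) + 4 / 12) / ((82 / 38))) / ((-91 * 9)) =-3097 / 7152327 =-0.00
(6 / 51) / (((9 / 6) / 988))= 3952 / 51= 77.49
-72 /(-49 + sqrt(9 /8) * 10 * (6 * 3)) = -9720 * sqrt(2) /34049 -3528 /34049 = -0.51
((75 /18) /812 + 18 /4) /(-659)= -21949 /3210648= -0.01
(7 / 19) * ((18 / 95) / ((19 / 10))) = 252 / 6859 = 0.04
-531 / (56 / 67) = -35577 / 56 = -635.30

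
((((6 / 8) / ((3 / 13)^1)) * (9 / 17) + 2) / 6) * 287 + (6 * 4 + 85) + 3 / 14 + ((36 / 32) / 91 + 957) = 5774308 / 4641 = 1244.19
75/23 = 3.26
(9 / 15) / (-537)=-1 / 895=-0.00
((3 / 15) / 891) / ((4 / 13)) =13 / 17820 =0.00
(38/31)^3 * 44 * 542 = 1308587456/29791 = 43925.60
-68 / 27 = -2.52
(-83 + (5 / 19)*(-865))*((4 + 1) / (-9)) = 29510 / 171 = 172.57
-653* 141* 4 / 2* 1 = -184146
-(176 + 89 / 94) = -16633 / 94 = -176.95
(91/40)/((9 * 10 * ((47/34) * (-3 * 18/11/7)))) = -119119/4568400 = -0.03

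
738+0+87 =825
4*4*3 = 48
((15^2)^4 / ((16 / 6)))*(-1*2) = -7688671875 / 4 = -1922167968.75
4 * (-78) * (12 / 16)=-234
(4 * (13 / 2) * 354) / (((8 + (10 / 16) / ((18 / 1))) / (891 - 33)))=87474816 / 89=982863.10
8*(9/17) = 72/17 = 4.24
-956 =-956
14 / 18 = 7 / 9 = 0.78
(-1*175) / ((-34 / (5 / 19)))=875 / 646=1.35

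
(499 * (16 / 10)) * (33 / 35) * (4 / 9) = 175648 / 525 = 334.57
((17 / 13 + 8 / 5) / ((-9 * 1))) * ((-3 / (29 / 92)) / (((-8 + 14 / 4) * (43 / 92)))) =-1.46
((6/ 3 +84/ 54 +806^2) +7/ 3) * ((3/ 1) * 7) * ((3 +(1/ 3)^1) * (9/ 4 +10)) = 10027222555/ 18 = 557067919.72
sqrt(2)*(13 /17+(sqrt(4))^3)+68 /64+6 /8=14.21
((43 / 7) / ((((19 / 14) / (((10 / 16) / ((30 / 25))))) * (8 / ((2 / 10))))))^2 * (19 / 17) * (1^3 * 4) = 46225 / 2976768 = 0.02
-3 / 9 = -1 / 3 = -0.33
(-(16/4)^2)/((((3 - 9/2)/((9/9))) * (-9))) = -32/27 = -1.19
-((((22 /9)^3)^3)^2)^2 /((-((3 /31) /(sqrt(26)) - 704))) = -37366799728135674860303606746059387081442274905082036224 /278979565425094646693897418586814153732060247 - 65853400152506194415998630206088193452237259800576 *sqrt(26) /92993188475031548897965806195604717910686749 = -133944602840.40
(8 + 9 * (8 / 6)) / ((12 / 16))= 80 / 3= 26.67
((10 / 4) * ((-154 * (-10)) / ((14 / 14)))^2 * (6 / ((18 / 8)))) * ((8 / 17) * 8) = 3035648000 / 51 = 59522509.80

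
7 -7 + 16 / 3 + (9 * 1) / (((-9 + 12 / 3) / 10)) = -38 / 3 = -12.67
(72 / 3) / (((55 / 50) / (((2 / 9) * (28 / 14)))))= 320 / 33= 9.70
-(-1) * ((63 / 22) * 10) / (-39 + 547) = 315 / 5588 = 0.06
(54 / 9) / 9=2 / 3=0.67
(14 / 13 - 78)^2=1000000 / 169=5917.16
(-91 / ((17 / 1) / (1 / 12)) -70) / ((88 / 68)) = -14371 / 264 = -54.44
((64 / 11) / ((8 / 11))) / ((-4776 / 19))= -19 / 597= -0.03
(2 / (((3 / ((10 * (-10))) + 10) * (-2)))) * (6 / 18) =-100 / 2991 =-0.03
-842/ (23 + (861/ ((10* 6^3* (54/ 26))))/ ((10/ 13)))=-163684800/ 4519703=-36.22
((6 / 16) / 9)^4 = 1 / 331776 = 0.00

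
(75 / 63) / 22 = 25 / 462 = 0.05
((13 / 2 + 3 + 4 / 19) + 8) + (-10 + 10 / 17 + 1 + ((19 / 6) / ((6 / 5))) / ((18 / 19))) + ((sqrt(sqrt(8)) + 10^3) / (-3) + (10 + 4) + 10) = -62215421 / 209304 - 2^(3 / 4) / 3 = -297.81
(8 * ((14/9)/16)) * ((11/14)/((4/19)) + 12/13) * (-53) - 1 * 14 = -192721/936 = -205.90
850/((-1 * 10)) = -85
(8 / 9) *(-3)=-8 / 3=-2.67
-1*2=-2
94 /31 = 3.03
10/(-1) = -10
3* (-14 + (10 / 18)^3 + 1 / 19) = -190810 / 4617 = -41.33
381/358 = 1.06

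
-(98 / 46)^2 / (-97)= 2401 / 51313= 0.05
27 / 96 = 9 / 32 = 0.28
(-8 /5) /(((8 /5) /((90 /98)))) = -45 /49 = -0.92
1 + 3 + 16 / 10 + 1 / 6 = 173 / 30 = 5.77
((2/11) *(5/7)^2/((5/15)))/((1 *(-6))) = -25/539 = -0.05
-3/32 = -0.09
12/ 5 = 2.40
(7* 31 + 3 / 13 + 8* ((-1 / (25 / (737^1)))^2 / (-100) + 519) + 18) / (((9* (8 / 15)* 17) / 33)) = 1205921552 / 690625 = 1746.13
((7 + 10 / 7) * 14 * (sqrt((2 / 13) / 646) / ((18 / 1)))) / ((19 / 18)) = 118 * sqrt(4199) / 79781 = 0.10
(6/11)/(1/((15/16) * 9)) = 405/88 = 4.60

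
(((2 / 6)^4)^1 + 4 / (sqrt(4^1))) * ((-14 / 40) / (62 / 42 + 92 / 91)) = -14833 / 52380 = -0.28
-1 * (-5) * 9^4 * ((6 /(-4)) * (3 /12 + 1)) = -492075 /8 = -61509.38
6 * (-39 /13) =-18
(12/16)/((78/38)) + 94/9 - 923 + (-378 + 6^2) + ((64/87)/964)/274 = -1254.19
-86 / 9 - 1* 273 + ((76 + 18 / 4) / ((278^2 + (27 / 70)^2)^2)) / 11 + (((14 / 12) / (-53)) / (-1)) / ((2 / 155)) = -280.85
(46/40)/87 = 0.01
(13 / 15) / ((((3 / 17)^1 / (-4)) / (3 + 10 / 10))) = -3536 / 45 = -78.58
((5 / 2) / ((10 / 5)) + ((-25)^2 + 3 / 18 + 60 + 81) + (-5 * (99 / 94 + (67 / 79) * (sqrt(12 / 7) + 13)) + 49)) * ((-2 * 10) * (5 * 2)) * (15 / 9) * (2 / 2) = -8421352750 / 33417 + 670000 * sqrt(21) / 1659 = -250157.33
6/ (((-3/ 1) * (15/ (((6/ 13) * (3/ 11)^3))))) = -108/ 86515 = -0.00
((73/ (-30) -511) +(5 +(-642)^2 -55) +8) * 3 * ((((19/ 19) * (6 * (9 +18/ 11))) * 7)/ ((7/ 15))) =13002714621/ 11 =1182064965.55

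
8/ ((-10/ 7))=-28/ 5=-5.60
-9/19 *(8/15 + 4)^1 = -204/95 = -2.15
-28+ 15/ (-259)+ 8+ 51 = 8014/ 259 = 30.94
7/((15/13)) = 91/15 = 6.07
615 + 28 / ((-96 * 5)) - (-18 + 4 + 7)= 74633 / 120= 621.94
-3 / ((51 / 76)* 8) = -19 / 34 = -0.56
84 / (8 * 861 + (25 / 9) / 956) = 722736 / 59264377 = 0.01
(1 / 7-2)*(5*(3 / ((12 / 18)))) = -585 / 14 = -41.79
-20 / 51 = -0.39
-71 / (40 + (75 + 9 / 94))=-0.62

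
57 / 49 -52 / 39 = -0.17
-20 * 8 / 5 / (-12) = 8 / 3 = 2.67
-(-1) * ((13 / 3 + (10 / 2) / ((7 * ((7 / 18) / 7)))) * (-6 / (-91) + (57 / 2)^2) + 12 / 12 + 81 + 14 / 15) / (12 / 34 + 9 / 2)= 9126917959 / 3153150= 2894.54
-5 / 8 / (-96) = 5 / 768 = 0.01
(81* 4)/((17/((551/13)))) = 178524/221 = 807.80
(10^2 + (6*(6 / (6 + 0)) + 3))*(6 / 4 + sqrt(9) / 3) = 545 / 2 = 272.50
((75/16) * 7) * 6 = 1575/8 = 196.88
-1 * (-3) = 3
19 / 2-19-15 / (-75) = -93 / 10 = -9.30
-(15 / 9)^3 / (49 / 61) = -7625 / 1323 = -5.76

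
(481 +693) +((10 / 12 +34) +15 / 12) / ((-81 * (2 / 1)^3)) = 9128591 / 7776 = 1173.94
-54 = -54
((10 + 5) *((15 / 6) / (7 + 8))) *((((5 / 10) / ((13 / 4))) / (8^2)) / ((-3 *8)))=-5 / 19968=-0.00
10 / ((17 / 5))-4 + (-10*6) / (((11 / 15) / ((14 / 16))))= -27171 / 374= -72.65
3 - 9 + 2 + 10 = 6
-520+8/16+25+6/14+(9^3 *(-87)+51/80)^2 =180203321581247/44800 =4022395571.01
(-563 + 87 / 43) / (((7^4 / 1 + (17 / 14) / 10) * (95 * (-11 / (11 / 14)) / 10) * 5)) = 96488 / 274640269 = 0.00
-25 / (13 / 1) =-1.92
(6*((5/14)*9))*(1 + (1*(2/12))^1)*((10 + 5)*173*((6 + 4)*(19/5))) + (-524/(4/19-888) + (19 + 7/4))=37425813267/16868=2218746.34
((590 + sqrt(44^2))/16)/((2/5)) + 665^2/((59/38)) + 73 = 269035227/944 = 284994.94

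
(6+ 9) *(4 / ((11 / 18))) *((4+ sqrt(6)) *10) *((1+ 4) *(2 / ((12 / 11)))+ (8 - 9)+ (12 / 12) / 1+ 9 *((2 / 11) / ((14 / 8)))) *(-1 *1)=-33602400 / 847 - 8400600 *sqrt(6) / 847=-63966.45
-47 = -47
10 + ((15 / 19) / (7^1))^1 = 1345 / 133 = 10.11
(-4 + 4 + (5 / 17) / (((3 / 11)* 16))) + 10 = 8215 / 816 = 10.07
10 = 10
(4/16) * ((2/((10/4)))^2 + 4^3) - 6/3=354/25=14.16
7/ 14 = 1/ 2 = 0.50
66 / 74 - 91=-3334 / 37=-90.11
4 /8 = 1 /2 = 0.50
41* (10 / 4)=205 / 2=102.50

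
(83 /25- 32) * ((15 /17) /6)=-717 /170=-4.22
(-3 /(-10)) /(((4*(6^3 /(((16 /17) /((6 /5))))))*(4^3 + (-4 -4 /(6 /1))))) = 1 /217872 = 0.00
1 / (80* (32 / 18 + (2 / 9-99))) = -1 / 7760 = -0.00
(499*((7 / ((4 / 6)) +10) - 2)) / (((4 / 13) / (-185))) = -44403515 / 8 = -5550439.38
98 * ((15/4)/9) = 245/6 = 40.83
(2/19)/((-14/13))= -0.10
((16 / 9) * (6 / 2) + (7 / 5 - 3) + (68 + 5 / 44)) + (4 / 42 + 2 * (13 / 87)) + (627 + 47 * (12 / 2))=131466677 / 133980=981.24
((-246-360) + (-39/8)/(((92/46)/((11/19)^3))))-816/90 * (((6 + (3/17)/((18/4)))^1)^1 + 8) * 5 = -1227624589/987696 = -1242.92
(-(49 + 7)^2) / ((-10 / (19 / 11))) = 29792 / 55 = 541.67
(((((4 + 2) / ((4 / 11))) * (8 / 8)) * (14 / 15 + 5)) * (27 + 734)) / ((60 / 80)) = 1490038 / 15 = 99335.87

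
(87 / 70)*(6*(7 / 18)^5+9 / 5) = 84633223 / 36741600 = 2.30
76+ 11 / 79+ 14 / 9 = 77.69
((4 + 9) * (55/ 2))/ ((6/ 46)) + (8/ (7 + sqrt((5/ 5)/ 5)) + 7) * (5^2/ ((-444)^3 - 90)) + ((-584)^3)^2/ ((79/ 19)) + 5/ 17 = 25 * sqrt(5)/ 2669618457 + 34208088039800323994218660036/ 3585297587751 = 9541213024177028.52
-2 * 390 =-780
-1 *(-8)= 8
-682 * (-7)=4774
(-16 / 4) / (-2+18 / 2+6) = -4 / 13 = -0.31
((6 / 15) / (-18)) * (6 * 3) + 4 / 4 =3 / 5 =0.60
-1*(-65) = 65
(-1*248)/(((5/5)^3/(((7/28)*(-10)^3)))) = 62000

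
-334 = -334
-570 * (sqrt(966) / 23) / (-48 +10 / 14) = 3990 * sqrt(966) / 7613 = 16.29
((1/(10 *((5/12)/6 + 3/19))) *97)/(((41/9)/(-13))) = -7762716/63755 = -121.76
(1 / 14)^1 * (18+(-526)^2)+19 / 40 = 5534013 / 280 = 19764.33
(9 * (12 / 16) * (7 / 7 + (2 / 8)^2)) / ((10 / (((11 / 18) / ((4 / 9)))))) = 5049 / 5120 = 0.99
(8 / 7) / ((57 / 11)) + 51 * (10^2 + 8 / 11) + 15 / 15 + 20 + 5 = 22661774 / 4389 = 5163.31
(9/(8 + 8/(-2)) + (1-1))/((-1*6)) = -3/8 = -0.38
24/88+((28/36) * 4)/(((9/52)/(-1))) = -17.70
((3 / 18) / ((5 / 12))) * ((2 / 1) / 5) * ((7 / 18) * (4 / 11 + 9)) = 1442 / 2475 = 0.58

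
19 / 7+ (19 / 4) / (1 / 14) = 969 / 14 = 69.21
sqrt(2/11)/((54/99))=sqrt(22)/6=0.78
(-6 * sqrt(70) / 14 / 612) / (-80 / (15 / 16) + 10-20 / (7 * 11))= 11 * sqrt(70) / 1187416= 0.00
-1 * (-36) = 36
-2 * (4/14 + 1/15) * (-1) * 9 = 222/35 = 6.34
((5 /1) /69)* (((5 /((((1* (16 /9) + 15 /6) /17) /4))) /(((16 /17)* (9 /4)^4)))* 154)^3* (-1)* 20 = -5062015110348800000 /26732013741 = -189361533.31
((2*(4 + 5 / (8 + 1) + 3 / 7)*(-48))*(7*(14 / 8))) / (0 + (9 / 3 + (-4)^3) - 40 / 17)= 298928 / 3231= 92.52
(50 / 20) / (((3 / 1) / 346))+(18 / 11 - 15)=9074 / 33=274.97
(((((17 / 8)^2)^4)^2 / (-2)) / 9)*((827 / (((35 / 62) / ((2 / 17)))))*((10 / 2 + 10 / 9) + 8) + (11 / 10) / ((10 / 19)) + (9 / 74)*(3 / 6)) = -13805443561057697984897313997 / 590506353641285222400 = -23378992.41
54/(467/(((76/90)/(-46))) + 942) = -0.00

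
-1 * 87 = -87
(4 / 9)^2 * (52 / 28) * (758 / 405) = 157664 / 229635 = 0.69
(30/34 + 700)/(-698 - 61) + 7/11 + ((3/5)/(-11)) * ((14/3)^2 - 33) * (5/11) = -1253/141933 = -0.01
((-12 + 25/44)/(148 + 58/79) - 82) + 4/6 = -126267211/1551000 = -81.41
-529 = -529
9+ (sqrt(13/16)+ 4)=sqrt(13)/4+ 13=13.90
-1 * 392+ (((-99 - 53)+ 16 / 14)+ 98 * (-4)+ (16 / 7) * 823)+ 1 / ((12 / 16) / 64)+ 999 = 2030.62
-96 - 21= -117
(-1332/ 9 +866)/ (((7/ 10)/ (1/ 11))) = 7180/ 77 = 93.25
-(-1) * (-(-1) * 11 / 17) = 11 / 17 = 0.65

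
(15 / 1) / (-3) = -5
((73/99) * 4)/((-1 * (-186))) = 146/9207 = 0.02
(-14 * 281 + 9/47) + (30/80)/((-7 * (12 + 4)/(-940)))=-3930.66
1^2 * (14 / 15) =14 / 15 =0.93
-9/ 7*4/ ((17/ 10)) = -360/ 119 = -3.03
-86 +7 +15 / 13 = -1012 / 13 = -77.85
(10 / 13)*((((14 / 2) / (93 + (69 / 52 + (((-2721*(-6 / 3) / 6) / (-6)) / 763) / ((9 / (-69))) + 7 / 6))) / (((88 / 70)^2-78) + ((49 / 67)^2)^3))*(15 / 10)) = -319595931977402083500 / 292763784373758115708879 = -0.00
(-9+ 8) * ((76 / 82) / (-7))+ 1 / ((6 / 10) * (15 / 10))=3212 / 2583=1.24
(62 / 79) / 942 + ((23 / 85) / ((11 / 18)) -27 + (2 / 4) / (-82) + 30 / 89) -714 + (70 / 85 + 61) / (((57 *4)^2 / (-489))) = -543207444126879041 / 733264495758960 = -740.81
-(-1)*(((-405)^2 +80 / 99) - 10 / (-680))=1104221839 / 6732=164025.82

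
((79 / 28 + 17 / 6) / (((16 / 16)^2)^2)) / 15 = 95 / 252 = 0.38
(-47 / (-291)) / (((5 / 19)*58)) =893 / 84390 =0.01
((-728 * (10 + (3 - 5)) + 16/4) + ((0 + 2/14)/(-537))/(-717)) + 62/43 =-674334400151/115893729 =-5818.56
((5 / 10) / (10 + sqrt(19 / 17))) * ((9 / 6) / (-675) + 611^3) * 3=1744958352133 / 50430- 102644608949 * sqrt(323) / 504300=30943553.45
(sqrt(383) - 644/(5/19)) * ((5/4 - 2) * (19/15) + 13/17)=192717/425 - 63 * sqrt(383)/340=449.83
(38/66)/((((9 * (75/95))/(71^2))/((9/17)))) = 1819801/8415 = 216.26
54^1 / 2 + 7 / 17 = 466 / 17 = 27.41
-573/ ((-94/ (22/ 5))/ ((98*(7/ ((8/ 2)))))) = 2161929/ 470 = 4599.85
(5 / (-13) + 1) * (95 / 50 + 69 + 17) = 3516 / 65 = 54.09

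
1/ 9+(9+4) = 118/ 9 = 13.11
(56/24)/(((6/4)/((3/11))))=14/33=0.42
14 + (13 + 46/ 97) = 2665/ 97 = 27.47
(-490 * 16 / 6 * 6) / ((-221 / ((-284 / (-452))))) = 556640 / 24973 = 22.29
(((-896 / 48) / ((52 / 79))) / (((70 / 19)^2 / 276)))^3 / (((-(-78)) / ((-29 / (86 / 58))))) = 949385019791879929892 / 19745915109375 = 48080071.98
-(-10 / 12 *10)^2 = -625 / 9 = -69.44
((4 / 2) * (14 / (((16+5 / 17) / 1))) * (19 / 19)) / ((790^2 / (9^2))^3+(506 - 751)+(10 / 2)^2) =63241479 / 16833806286732746365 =0.00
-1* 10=-10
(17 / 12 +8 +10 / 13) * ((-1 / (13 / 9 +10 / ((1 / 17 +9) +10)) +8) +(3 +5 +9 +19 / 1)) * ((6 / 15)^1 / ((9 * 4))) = 11022893 / 2239380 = 4.92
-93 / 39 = -31 / 13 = -2.38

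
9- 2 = 7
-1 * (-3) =3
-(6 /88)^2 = -9 /1936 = -0.00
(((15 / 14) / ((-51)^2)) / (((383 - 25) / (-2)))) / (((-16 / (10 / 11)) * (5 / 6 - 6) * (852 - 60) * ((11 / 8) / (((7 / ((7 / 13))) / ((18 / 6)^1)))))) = -325 / 3227322859992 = -0.00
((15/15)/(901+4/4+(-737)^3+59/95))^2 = 9025/1446272669254870269796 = 0.00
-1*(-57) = 57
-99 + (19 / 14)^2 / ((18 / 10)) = -172831 / 1764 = -97.98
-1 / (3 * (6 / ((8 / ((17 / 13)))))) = -52 / 153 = -0.34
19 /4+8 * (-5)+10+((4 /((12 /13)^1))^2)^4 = 3262260223 /26244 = 124304.99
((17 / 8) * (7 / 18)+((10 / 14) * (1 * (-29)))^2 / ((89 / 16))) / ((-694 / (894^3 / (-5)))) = 16053911.72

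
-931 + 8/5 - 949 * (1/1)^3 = -9392/5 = -1878.40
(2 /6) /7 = 1 /21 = 0.05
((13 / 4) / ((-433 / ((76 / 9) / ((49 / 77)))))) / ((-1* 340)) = 2717 / 9274860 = 0.00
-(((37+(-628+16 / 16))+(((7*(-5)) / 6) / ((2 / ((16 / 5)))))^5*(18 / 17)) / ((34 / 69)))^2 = -159163319871822841 / 6765201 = -23526768808.76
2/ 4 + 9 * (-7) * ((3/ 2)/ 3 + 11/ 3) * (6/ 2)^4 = -21262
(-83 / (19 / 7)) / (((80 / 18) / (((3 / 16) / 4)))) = -15687 / 48640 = -0.32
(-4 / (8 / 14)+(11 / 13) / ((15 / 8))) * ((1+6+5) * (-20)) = 20432 / 13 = 1571.69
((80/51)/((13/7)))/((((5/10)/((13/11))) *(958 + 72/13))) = 7280/3513543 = 0.00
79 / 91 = 0.87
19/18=1.06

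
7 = 7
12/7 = 1.71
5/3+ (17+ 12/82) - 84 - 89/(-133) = -1055447/16359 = -64.52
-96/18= -16/3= -5.33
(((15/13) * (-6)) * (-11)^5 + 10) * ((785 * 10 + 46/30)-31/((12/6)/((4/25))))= 8751525410.13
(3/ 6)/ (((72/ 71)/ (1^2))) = 71/ 144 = 0.49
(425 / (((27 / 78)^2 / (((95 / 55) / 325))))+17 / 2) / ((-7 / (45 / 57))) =-243695 / 79002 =-3.08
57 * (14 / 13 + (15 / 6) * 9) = 34941 / 26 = 1343.88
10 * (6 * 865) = 51900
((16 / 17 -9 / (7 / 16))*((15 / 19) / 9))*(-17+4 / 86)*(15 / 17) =42573600 / 1652791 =25.76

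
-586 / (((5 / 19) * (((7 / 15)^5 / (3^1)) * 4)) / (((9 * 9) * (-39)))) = 8012690960625 / 33614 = 238373622.91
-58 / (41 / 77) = -4466 / 41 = -108.93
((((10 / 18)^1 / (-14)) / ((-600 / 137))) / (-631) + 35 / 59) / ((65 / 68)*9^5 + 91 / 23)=130561592747 / 12423882977529660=0.00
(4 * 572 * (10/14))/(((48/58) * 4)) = 20735/42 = 493.69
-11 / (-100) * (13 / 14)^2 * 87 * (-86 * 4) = -6954519 / 2450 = -2838.58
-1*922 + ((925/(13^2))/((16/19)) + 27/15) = -12353229/13520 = -913.70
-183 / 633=-61 / 211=-0.29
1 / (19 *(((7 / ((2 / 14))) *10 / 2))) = 1 / 4655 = 0.00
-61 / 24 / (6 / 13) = -793 / 144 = -5.51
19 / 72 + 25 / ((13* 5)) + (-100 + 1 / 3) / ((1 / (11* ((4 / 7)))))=-4100423 / 6552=-625.83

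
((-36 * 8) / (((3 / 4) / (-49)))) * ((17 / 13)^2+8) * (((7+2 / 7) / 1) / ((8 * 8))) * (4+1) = 17575110 / 169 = 103994.73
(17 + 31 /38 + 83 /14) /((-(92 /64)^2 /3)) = -2425344 /70357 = -34.47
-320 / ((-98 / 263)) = 858.78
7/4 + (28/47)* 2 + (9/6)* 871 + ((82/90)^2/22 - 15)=5420890639/4187700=1294.48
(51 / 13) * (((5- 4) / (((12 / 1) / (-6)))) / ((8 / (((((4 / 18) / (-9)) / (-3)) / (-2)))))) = 17 / 16848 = 0.00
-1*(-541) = 541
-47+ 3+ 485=441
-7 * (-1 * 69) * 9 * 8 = 34776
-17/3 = -5.67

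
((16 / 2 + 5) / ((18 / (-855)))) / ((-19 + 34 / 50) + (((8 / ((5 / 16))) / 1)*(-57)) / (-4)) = -30875 / 17324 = -1.78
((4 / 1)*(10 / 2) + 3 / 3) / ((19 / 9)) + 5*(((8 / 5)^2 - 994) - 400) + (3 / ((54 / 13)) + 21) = -11842657 / 1710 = -6925.53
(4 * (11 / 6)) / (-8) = -11 / 12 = -0.92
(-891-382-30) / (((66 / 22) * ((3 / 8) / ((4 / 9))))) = -41696 / 81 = -514.77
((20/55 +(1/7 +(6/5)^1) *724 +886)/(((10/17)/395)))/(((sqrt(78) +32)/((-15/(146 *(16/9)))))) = -12973424319/5317466 +12973424319 *sqrt(78)/170158912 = -1766.42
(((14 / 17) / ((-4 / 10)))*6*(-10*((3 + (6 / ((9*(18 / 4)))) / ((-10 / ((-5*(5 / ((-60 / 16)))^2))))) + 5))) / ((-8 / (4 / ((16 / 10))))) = -432250 / 1377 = -313.91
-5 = -5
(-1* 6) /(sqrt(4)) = -3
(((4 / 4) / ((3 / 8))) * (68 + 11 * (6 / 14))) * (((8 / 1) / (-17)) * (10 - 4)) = -65152 / 119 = -547.50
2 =2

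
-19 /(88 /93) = -1767 /88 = -20.08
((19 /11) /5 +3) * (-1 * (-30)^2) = -33120 /11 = -3010.91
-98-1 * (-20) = -78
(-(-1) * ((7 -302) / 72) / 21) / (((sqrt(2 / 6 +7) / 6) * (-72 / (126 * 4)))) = 295 * sqrt(66) / 792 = 3.03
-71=-71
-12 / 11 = -1.09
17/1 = 17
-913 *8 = -7304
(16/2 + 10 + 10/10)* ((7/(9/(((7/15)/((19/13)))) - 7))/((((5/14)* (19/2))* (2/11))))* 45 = 441441/964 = 457.93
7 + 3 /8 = 59 /8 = 7.38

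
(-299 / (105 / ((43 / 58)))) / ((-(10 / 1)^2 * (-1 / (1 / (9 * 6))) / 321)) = -1375699 / 10962000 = -0.13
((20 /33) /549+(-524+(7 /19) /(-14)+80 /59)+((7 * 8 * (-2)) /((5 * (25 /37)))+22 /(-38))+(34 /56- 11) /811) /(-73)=32075844281871589 /4208270576548500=7.62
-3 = -3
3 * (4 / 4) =3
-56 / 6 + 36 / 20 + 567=8392 / 15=559.47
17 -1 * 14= 3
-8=-8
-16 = -16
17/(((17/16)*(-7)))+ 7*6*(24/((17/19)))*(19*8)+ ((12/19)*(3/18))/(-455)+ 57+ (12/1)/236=1485298013624/8670935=171296.18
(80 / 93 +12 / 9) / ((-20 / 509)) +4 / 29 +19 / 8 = -1917131 / 35960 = -53.31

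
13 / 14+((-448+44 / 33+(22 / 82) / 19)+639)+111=9955303 / 32718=304.28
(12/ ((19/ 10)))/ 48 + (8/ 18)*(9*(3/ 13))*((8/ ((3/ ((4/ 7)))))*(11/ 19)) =3271/ 3458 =0.95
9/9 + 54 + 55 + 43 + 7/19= 2914/19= 153.37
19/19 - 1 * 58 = -57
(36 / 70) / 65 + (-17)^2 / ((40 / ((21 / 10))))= 552567 / 36400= 15.18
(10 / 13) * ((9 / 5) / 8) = 9 / 52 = 0.17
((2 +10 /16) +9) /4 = 93 /32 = 2.91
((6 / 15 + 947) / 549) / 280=1579 / 256200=0.01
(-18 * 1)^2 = 324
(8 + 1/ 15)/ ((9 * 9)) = 121/ 1215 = 0.10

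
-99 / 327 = -33 / 109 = -0.30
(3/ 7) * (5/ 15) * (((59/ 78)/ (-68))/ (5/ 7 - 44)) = 59/ 1607112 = 0.00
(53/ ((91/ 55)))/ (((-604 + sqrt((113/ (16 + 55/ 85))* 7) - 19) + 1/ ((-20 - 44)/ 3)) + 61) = -146087860160/ 2562855785637 - 11939840* sqrt(3805501)/ 33317125213281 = -0.06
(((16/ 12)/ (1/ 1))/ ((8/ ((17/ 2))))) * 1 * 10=85/ 6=14.17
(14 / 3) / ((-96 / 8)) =-7 / 18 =-0.39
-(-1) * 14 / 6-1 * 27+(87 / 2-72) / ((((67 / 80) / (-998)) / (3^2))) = 61431922 / 201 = 305631.45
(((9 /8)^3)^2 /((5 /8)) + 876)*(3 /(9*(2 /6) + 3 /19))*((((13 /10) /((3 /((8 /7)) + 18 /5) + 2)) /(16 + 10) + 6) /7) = 676051433733 /943308800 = 716.68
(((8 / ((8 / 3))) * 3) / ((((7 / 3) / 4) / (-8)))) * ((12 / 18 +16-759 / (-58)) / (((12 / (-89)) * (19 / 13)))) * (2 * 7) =260898.25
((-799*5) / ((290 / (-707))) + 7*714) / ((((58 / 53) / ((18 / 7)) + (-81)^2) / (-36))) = -3669557661 / 45382100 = -80.86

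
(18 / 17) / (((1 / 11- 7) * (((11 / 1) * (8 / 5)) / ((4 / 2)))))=-45 / 2584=-0.02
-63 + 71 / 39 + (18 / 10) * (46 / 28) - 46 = -284527 / 2730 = -104.22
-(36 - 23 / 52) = -1849 / 52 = -35.56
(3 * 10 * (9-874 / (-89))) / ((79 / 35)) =1758750 / 7031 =250.14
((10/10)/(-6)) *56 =-28/3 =-9.33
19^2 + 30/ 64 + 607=968.47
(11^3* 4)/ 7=5324/ 7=760.57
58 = 58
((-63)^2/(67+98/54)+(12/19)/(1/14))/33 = 782747/388322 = 2.02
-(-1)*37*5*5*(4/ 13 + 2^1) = 27750/ 13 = 2134.62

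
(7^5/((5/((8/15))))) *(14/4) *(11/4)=1294139/75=17255.19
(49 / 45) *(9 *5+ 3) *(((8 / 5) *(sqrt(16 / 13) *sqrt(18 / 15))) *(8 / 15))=200704 *sqrt(390) / 73125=54.20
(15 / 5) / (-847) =-3 / 847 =-0.00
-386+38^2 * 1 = 1058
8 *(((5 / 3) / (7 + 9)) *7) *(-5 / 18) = -175 / 108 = -1.62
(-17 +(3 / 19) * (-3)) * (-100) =33200 / 19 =1747.37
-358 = -358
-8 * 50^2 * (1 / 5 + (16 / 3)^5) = -20972492000 / 243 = -86306551.44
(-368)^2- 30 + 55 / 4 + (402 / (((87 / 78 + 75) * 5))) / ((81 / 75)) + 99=9654112577 / 71244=135507.73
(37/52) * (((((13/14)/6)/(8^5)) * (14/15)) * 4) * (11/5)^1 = 407/14745600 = 0.00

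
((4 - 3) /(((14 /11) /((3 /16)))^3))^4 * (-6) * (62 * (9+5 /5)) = -775568624453138006865 /1994739708184051698234294272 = -0.00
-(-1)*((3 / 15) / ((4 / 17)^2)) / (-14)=-289 / 1120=-0.26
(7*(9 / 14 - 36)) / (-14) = 495 / 28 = 17.68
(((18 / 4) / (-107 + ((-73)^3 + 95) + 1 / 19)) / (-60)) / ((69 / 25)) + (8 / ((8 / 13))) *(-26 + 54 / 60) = -88756549733 / 272009040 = -326.30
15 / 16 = 0.94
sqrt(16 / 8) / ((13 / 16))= 16 *sqrt(2) / 13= 1.74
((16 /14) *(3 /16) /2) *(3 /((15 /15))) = 9 /28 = 0.32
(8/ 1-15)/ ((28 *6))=-1/ 24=-0.04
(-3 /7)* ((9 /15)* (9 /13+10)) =-2.75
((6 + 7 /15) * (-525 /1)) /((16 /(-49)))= 166355 /16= 10397.19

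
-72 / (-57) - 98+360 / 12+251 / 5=-1571 / 95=-16.54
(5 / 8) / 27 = 5 / 216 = 0.02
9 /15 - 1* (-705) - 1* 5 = 3503 /5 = 700.60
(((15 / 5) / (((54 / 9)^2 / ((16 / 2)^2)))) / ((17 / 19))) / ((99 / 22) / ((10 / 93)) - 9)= 6080 / 33507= 0.18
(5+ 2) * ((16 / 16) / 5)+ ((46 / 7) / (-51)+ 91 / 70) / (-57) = 56141 / 40698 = 1.38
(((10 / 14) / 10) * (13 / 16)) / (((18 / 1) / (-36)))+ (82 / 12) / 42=47 / 1008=0.05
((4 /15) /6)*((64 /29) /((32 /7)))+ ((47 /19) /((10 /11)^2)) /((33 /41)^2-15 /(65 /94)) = -9181128157 /76018990500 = -0.12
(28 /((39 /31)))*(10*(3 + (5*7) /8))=64015 /39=1641.41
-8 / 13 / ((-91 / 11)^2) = -968 / 107653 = -0.01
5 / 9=0.56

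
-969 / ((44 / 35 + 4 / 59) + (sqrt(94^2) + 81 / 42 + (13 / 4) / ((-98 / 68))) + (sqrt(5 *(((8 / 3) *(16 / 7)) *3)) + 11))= -7153820855755 / 776184854283 + 77131301800 *sqrt(70) / 776184854283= -8.39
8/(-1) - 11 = -19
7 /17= 0.41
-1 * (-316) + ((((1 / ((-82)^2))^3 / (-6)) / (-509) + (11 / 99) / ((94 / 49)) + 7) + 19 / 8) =42602270166481860701 / 130909528808574336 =325.43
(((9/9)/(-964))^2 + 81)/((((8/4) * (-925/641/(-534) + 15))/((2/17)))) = 12882744194619/40564093330360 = 0.32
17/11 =1.55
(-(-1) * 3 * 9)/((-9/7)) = -21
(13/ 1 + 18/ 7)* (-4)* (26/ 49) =-11336/ 343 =-33.05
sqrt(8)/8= sqrt(2)/4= 0.35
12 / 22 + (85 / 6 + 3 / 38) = 9274 / 627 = 14.79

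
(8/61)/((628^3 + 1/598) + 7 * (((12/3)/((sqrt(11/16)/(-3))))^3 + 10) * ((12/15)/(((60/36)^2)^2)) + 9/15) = 24666175895961600000 * sqrt(11)/17392747486368631998890541873790391 + 9209783027204493626750000/17392747486368631998890541873790391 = 0.00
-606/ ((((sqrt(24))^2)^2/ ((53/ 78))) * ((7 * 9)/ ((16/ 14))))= -5353/ 412776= -0.01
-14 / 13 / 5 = -14 / 65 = -0.22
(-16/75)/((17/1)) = -16/1275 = -0.01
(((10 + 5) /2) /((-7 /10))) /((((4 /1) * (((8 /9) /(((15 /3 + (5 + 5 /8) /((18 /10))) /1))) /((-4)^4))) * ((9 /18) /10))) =-877500 /7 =-125357.14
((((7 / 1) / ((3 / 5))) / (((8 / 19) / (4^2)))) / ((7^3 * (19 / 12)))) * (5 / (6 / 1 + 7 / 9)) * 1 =1800 / 2989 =0.60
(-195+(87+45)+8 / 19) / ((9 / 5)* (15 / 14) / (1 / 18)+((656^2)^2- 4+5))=-8323 / 24630146699918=-0.00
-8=-8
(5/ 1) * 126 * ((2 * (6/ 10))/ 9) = 84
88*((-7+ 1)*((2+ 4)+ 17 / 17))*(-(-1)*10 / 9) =-12320 / 3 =-4106.67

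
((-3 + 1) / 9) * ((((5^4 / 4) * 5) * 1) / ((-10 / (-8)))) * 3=-1250 / 3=-416.67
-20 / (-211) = 20 / 211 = 0.09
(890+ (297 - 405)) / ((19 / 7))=288.11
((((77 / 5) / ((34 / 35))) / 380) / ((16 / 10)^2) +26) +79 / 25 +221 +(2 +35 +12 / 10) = 1192262959 / 4134400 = 288.38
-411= -411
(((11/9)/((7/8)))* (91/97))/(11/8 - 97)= -9152/667845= -0.01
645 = 645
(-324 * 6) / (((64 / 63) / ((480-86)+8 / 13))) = -39267585 / 52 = -755145.87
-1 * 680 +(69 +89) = -522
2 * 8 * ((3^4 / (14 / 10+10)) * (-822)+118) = -1739648 / 19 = -91560.42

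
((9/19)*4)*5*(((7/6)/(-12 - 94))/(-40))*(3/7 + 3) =9/1007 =0.01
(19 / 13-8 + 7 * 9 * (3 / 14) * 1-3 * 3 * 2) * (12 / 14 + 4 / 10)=-902 / 65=-13.88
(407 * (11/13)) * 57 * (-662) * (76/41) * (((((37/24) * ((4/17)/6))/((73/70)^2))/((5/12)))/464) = -9698846682910/1400296001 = -6926.28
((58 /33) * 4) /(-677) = -232 /22341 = -0.01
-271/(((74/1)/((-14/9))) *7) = 271/333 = 0.81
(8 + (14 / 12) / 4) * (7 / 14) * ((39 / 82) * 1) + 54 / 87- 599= -22692113 / 38048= -596.41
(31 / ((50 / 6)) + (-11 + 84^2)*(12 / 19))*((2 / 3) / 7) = 201454 / 475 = 424.11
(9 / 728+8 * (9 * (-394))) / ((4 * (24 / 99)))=-29254.49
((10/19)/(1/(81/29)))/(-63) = -90/3857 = -0.02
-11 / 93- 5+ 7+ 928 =86479 / 93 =929.88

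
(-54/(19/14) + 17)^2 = 187489/361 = 519.36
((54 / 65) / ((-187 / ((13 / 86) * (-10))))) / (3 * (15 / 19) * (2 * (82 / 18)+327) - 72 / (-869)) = 81054 / 9608989883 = 0.00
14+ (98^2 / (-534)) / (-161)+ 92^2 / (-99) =-14466028 / 202653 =-71.38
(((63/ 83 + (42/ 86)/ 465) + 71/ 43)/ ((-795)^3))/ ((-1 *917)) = 1333891/ 254887752434923125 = 0.00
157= 157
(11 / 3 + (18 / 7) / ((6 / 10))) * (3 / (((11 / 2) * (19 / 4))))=1336 / 1463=0.91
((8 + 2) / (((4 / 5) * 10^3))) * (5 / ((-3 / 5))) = -5 / 48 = -0.10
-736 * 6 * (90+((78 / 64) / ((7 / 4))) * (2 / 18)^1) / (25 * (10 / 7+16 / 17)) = -23668012 / 3525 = -6714.33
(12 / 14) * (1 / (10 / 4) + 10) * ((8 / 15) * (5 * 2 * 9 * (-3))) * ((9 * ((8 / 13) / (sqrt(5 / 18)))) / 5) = -746496 * sqrt(10) / 875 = -2697.86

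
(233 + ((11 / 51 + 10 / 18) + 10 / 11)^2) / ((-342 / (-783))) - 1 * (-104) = 23102390285 / 35878194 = 643.91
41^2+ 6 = 1687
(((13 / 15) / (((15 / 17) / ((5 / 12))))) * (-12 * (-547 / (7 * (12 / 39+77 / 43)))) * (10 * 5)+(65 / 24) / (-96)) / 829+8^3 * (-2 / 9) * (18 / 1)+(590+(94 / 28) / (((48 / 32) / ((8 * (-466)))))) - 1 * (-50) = -8986060386467 / 922537728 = -9740.59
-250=-250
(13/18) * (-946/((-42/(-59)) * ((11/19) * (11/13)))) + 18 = -8071463/4158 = -1941.19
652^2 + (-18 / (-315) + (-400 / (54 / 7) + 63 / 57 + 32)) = 7632406751 / 17955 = 425085.31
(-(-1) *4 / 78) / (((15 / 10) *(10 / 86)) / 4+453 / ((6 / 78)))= 688 / 79007409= 0.00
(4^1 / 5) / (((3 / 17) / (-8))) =-544 / 15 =-36.27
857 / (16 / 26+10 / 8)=44564 / 97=459.42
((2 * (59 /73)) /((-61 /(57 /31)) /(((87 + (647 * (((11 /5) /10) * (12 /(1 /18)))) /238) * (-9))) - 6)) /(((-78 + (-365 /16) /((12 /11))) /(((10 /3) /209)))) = 1311394302720 /30102570451416617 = 0.00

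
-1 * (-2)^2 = -4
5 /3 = 1.67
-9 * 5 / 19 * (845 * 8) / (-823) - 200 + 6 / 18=-8453963 / 46911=-180.21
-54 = -54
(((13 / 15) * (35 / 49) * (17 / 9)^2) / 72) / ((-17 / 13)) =-2873 / 122472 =-0.02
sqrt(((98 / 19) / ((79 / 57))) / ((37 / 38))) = 14 *sqrt(166611) / 2923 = 1.96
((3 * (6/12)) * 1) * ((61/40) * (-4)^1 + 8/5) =-27/4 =-6.75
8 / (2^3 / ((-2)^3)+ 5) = 2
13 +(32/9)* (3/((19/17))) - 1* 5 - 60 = -2420/57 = -42.46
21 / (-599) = -21 / 599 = -0.04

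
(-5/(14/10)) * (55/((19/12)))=-16500/133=-124.06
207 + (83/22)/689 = 3137789/15158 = 207.01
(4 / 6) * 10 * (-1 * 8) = -160 / 3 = -53.33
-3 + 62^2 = 3841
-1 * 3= -3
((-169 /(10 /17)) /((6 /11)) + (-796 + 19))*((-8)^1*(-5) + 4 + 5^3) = -13219687 /60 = -220328.12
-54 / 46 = -1.17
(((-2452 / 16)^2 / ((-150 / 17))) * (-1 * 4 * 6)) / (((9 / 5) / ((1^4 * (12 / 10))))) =6388073 / 150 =42587.15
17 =17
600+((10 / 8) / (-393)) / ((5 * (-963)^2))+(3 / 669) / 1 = 195058318122245 / 325094767164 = 600.00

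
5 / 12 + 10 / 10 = 17 / 12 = 1.42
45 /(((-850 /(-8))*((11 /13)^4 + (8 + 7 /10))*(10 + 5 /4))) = 913952 /223653445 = 0.00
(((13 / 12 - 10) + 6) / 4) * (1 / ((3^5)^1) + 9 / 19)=-38605 / 110808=-0.35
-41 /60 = -0.68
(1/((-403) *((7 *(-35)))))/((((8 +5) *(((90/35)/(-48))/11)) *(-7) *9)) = 0.00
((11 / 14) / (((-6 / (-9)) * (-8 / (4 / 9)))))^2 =121 / 28224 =0.00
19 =19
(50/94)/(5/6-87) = -150/24299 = -0.01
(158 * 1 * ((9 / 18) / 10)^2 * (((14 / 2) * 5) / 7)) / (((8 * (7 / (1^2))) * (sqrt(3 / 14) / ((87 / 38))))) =2291 * sqrt(42) / 85120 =0.17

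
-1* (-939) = 939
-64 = -64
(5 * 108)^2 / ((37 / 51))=14871600 / 37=401935.14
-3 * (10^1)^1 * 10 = -300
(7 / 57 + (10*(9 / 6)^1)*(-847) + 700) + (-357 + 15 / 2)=-1408399 / 114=-12354.38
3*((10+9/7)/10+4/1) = 1077/70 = 15.39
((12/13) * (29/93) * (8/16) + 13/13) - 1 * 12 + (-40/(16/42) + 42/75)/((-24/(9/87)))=-10.41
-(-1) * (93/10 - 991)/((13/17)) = -166889/130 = -1283.76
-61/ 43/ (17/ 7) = -427/ 731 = -0.58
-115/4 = -28.75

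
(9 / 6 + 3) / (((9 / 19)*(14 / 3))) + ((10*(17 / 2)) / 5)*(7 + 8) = 7197 / 28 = 257.04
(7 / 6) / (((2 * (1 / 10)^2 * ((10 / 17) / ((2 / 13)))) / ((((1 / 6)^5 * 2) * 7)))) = 4165 / 151632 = 0.03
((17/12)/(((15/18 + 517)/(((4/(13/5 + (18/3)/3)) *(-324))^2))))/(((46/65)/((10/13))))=8922960000/37802869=236.04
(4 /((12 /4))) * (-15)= -20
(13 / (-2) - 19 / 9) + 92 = 1501 / 18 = 83.39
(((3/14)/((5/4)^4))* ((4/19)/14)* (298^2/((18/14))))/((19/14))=45467648/676875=67.17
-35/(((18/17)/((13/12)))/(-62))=2220.23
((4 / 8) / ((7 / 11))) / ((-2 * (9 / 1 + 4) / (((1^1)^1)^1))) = -11 / 364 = -0.03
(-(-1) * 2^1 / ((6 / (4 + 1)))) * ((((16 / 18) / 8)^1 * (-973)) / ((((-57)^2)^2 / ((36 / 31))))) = -19460 / 981708093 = -0.00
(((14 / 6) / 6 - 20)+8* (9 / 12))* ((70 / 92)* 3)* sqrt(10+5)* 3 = -8575* sqrt(15) / 92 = -360.99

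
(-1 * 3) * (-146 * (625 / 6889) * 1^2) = 273750 / 6889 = 39.74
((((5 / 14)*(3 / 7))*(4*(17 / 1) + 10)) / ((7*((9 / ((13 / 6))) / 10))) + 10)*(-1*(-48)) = 232240 / 343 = 677.08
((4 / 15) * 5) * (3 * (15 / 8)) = 15 / 2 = 7.50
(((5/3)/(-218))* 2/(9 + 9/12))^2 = 400/162639009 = 0.00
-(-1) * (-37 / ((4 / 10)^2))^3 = -791453125 / 64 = -12366455.08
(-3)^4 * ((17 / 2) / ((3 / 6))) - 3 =1374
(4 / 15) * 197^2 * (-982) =-10162783.47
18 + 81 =99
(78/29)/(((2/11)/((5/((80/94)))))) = 20163/232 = 86.91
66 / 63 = 22 / 21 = 1.05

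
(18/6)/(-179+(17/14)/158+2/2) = -6636/393719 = -0.02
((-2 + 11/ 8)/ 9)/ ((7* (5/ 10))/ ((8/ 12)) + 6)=-1/ 162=-0.01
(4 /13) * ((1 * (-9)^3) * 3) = -8748 /13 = -672.92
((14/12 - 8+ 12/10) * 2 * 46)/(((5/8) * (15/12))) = -248768/375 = -663.38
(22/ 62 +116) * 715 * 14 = 1164711.94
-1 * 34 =-34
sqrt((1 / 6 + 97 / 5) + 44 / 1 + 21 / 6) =sqrt(15090) / 15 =8.19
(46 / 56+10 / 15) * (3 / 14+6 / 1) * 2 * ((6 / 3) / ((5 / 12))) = 4350 / 49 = 88.78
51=51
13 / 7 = 1.86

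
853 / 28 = 30.46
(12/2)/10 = 3/5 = 0.60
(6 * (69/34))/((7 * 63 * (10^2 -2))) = 23/81634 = 0.00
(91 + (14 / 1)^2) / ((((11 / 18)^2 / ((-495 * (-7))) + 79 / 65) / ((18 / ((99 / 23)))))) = 761571720 / 771287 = 987.40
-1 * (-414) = 414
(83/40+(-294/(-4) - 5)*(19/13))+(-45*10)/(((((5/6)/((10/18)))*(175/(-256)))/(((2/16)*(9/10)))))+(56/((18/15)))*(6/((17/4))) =217.44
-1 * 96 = -96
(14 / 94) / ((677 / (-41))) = -287 / 31819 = -0.01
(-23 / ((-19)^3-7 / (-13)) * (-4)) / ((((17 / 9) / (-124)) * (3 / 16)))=296608 / 63155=4.70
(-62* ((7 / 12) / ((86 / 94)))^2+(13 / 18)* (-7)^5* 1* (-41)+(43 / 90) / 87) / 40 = 28819177229203 / 2316427200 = 12441.22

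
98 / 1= 98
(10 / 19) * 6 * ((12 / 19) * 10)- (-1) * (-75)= -19875 / 361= -55.06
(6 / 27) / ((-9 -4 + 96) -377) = -1 / 1323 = -0.00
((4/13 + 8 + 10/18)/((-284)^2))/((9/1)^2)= 1037/764376912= 0.00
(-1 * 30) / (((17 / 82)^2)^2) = -1356365280 / 83521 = -16239.81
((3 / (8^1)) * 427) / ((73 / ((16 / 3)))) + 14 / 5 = 5292 / 365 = 14.50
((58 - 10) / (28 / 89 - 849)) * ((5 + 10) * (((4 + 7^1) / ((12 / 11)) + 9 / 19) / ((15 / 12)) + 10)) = -22457904 / 1435127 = -15.65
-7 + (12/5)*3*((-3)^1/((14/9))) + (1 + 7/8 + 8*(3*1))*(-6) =-24659/140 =-176.14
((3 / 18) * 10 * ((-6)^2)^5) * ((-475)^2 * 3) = 68213404800000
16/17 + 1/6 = 113/102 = 1.11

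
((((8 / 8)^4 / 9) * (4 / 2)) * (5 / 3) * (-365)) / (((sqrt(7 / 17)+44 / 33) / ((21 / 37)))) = -1737400 / 23199+25550 * sqrt(119) / 7733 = -38.85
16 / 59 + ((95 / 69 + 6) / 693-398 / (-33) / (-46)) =55420 / 2821203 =0.02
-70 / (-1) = 70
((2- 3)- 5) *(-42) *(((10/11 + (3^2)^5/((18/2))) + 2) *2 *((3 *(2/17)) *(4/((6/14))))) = 2037857472/187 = 10897633.54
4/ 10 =2/ 5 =0.40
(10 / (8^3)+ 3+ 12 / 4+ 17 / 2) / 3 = 1239 / 256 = 4.84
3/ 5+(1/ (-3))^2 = 32/ 45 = 0.71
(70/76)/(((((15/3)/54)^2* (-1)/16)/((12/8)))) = -244944/95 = -2578.36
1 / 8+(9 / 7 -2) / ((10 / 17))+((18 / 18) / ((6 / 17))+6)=1301 / 168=7.74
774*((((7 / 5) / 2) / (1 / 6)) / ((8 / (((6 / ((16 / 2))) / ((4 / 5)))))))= 24381 / 64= 380.95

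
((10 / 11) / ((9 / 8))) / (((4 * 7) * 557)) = 20 / 386001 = 0.00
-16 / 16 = -1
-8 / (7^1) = -8 / 7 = -1.14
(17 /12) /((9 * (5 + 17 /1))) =17 /2376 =0.01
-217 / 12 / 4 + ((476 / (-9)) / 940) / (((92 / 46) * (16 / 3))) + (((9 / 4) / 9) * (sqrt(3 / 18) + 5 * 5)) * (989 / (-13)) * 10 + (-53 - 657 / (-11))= -15332288867 / 3226080 - 4945 * sqrt(6) / 156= -4830.25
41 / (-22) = -41 / 22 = -1.86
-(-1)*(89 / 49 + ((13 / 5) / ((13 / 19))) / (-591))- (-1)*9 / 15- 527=-75958024 / 144795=-524.59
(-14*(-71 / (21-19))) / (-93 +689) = 497 / 596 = 0.83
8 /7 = 1.14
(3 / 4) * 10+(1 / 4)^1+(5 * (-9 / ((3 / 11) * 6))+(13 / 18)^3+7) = -72161 / 5832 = -12.37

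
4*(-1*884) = -3536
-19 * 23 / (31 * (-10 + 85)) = -437 / 2325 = -0.19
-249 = -249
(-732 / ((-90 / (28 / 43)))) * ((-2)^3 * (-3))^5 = 9066774528 / 215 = 42171044.32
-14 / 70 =-1 / 5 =-0.20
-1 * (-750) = 750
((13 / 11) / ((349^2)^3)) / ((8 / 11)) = 0.00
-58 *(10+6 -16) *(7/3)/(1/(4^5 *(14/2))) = 0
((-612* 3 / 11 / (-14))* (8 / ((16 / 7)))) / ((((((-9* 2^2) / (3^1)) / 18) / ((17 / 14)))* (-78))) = 7803 / 8008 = 0.97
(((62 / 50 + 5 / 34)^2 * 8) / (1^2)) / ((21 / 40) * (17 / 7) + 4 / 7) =155684592 / 18676625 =8.34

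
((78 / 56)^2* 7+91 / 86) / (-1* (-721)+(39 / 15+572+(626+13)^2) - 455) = 352495 / 9852611328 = 0.00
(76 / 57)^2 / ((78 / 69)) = 1.57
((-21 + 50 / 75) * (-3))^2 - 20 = 3701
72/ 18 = 4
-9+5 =-4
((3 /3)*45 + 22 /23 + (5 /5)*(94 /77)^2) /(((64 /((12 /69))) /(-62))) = -200575611 /25091528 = -7.99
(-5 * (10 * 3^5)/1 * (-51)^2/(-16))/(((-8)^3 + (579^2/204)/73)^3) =-241597238522880600/14345736302273154661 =-0.02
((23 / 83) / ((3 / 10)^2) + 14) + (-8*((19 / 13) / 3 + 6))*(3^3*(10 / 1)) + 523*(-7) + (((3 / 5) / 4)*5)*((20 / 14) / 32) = -17656.20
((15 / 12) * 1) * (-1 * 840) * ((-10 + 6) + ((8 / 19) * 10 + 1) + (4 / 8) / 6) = -51625 / 38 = -1358.55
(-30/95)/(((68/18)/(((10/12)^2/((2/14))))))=-525/1292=-0.41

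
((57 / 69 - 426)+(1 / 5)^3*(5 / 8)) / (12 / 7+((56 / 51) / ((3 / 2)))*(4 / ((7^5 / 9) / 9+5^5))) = -15705822215629 / 63358504800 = -247.89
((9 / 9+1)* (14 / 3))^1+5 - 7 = 22 / 3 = 7.33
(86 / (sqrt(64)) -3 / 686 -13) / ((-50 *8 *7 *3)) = 1031 / 3841600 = 0.00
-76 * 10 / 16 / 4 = -95 / 8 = -11.88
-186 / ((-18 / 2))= 62 / 3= 20.67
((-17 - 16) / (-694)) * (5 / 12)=55 / 2776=0.02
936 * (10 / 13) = 720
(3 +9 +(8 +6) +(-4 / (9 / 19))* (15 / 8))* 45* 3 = 2745 / 2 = 1372.50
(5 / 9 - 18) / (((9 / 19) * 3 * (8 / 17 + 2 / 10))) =-13345 / 729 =-18.31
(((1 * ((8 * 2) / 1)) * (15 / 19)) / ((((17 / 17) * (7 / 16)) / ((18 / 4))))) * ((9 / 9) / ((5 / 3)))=10368 / 133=77.95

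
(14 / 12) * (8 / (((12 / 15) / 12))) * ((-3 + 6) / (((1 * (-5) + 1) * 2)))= -105 / 2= -52.50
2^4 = 16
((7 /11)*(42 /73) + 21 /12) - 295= -940743 /3212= -292.88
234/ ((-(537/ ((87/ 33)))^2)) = -21866/ 3876961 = -0.01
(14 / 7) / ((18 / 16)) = 16 / 9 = 1.78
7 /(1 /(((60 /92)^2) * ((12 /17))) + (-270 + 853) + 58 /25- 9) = 0.01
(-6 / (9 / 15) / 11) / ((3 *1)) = -10 / 33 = -0.30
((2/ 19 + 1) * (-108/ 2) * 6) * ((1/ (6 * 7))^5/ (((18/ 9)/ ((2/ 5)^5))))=-2/ 142559375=-0.00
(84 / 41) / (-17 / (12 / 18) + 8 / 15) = -0.08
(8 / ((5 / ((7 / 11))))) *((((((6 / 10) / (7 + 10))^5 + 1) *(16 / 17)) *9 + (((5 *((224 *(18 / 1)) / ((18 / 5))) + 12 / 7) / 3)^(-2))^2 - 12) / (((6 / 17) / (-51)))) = 4405749876784966749064564251741 / 8484463412916246267611000000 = 519.27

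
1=1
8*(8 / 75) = 64 / 75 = 0.85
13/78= 1/6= 0.17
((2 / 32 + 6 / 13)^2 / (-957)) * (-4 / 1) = 11881 / 10350912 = 0.00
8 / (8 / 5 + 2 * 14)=10 / 37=0.27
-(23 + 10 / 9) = -217 / 9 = -24.11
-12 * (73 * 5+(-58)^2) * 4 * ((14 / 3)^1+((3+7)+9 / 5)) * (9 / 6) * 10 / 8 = -5526378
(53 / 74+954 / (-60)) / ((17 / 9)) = -25281 / 3145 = -8.04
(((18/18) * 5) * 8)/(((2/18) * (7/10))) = 3600/7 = 514.29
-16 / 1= -16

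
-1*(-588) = 588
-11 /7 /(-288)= 0.01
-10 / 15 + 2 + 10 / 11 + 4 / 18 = 244 / 99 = 2.46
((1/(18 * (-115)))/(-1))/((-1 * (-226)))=1/467820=0.00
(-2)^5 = -32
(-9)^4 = 6561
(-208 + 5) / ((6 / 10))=-1015 / 3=-338.33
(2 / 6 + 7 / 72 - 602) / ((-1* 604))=43313 / 43488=1.00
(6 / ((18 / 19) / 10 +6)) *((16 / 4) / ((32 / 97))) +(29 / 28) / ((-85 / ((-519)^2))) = -375532648 / 114835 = -3270.19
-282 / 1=-282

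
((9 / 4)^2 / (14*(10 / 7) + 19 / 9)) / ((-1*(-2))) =729 / 6368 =0.11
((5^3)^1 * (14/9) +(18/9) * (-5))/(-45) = -332/81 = -4.10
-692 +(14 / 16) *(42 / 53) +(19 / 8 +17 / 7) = -2037541 / 2968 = -686.50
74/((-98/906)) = -33522/49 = -684.12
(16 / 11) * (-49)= -784 / 11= -71.27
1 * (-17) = -17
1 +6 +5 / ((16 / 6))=71 / 8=8.88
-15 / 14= -1.07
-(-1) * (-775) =-775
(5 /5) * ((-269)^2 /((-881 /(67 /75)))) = -4848187 /66075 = -73.37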